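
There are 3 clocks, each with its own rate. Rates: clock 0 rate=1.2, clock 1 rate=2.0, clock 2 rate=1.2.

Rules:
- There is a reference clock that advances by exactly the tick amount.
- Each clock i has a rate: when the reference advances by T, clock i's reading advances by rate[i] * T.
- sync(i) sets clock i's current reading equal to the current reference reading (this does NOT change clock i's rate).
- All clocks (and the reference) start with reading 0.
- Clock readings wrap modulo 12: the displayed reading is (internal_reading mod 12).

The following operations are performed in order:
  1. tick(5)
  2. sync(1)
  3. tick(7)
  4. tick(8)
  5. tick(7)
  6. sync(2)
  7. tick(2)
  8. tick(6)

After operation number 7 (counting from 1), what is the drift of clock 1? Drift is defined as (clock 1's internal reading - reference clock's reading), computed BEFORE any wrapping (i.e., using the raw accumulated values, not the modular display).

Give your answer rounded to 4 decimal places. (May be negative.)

After op 1 tick(5): ref=5.0000 raw=[6.0000 10.0000 6.0000]
After op 2 sync(1): ref=5.0000 raw=[6.0000 5.0000 6.0000]
After op 3 tick(7): ref=12.0000 raw=[14.4000 19.0000 14.4000]
After op 4 tick(8): ref=20.0000 raw=[24.0000 35.0000 24.0000]
After op 5 tick(7): ref=27.0000 raw=[32.4000 49.0000 32.4000]
After op 6 sync(2): ref=27.0000 raw=[32.4000 49.0000 27.0000]
After op 7 tick(2): ref=29.0000 raw=[34.8000 53.0000 29.4000]
Drift of clock 1 after op 7: 53.0000 - 29.0000 = 24.0000

Answer: 24.0000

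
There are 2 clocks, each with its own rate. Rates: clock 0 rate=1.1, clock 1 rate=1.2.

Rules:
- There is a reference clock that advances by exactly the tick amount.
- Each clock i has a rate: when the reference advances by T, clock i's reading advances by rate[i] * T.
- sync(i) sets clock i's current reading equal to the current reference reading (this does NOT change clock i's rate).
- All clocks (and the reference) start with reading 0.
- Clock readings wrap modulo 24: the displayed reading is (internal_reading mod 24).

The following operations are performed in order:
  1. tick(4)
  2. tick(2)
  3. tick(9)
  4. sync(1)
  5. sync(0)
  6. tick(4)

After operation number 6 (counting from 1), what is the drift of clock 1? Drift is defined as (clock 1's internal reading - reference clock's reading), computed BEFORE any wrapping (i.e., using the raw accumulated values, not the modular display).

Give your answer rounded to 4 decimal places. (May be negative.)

After op 1 tick(4): ref=4.0000 raw=[4.4000 4.8000]
After op 2 tick(2): ref=6.0000 raw=[6.6000 7.2000]
After op 3 tick(9): ref=15.0000 raw=[16.5000 18.0000]
After op 4 sync(1): ref=15.0000 raw=[16.5000 15.0000]
After op 5 sync(0): ref=15.0000 raw=[15.0000 15.0000]
After op 6 tick(4): ref=19.0000 raw=[19.4000 19.8000]
Drift of clock 1 after op 6: 19.8000 - 19.0000 = 0.8000

Answer: 0.8000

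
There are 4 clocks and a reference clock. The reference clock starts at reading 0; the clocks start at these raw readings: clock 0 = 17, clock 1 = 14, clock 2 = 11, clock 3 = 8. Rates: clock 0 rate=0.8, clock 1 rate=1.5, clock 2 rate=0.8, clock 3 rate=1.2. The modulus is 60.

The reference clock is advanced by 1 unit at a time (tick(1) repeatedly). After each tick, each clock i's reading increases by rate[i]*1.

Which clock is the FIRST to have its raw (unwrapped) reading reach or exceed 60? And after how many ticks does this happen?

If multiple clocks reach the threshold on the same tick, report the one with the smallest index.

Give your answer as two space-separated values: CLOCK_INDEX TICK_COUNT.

Answer: 1 31

Derivation:
clock 0: start=17, rate=0.8, needs 60-17 = 43; ticks = ceil(43/0.8) = ceil(53.7500) = 54; reading at tick 54 = 17 + 0.8*54 = 60.2000
clock 1: start=14, rate=1.5, needs 60-14 = 46; ticks = ceil(46/1.5) = ceil(30.6667) = 31; reading at tick 31 = 14 + 1.5*31 = 60.5000
clock 2: start=11, rate=0.8, needs 60-11 = 49; ticks = ceil(49/0.8) = ceil(61.2500) = 62; reading at tick 62 = 11 + 0.8*62 = 60.6000
clock 3: start=8, rate=1.2, needs 60-8 = 52; ticks = ceil(52/1.2) = ceil(43.3333) = 44; reading at tick 44 = 8 + 1.2*44 = 60.8000
Minimum tick count = 31; winners = [1]; smallest index = 1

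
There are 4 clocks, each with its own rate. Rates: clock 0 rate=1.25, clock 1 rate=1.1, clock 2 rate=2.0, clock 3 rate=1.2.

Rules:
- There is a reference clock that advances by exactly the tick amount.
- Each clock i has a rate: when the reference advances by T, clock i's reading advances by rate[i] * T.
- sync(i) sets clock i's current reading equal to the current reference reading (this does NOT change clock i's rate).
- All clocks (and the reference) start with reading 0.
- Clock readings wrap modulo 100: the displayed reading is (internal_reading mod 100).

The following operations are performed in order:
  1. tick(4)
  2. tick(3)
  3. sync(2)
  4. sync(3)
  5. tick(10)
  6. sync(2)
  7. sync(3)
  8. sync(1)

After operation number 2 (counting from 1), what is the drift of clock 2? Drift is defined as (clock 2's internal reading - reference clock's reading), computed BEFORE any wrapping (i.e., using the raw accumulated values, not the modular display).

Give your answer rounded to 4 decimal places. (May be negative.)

Answer: 7.0000

Derivation:
After op 1 tick(4): ref=4.0000 raw=[5.0000 4.4000 8.0000 4.8000]
After op 2 tick(3): ref=7.0000 raw=[8.7500 7.7000 14.0000 8.4000]
Drift of clock 2 after op 2: 14.0000 - 7.0000 = 7.0000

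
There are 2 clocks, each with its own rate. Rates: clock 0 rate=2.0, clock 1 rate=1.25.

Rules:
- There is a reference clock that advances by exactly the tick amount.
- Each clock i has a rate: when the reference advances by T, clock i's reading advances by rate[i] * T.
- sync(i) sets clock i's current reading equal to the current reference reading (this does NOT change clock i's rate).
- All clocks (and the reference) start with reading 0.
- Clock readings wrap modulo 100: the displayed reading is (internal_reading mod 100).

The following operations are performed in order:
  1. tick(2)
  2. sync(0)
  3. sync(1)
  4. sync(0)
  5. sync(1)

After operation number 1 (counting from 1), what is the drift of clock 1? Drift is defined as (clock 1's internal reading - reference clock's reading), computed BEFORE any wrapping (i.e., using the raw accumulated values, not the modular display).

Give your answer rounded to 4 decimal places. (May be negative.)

Answer: 0.5000

Derivation:
After op 1 tick(2): ref=2.0000 raw=[4.0000 2.5000]
Drift of clock 1 after op 1: 2.5000 - 2.0000 = 0.5000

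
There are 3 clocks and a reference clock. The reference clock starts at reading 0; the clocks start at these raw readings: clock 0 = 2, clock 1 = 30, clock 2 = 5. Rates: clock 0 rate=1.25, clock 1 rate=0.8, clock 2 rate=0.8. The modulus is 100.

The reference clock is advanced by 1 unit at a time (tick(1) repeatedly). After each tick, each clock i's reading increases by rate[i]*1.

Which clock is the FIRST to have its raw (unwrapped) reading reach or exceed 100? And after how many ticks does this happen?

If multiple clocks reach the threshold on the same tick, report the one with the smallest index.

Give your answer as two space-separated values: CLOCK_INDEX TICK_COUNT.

Answer: 0 79

Derivation:
clock 0: start=2, rate=1.25, needs 100-2 = 98; ticks = ceil(98/1.25) = ceil(78.4000) = 79; reading at tick 79 = 2 + 1.25*79 = 100.7500
clock 1: start=30, rate=0.8, needs 100-30 = 70; ticks = ceil(70/0.8) = ceil(87.5000) = 88; reading at tick 88 = 30 + 0.8*88 = 100.4000
clock 2: start=5, rate=0.8, needs 100-5 = 95; ticks = ceil(95/0.8) = ceil(118.7500) = 119; reading at tick 119 = 5 + 0.8*119 = 100.2000
Minimum tick count = 79; winners = [0]; smallest index = 0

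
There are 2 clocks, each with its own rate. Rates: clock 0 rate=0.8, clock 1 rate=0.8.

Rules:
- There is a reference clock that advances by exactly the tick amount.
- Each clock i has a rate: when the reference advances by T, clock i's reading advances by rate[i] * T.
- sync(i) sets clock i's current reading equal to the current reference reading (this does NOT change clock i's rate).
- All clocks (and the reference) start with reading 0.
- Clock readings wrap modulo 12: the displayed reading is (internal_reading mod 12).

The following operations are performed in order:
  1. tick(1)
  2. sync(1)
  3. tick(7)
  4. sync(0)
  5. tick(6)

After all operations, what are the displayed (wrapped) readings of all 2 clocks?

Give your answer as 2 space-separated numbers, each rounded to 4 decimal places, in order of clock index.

Answer: 0.8000 11.4000

Derivation:
After op 1 tick(1): ref=1.0000 raw=[0.8000 0.8000]
After op 2 sync(1): ref=1.0000 raw=[0.8000 1.0000]
After op 3 tick(7): ref=8.0000 raw=[6.4000 6.6000]
After op 4 sync(0): ref=8.0000 raw=[8.0000 6.6000]
After op 5 tick(6): ref=14.0000 raw=[12.8000 11.4000]
Wrap final raw readings (mod 12): 12.8000 mod 12 = 0.8000; 11.4000 mod 12 = 11.4000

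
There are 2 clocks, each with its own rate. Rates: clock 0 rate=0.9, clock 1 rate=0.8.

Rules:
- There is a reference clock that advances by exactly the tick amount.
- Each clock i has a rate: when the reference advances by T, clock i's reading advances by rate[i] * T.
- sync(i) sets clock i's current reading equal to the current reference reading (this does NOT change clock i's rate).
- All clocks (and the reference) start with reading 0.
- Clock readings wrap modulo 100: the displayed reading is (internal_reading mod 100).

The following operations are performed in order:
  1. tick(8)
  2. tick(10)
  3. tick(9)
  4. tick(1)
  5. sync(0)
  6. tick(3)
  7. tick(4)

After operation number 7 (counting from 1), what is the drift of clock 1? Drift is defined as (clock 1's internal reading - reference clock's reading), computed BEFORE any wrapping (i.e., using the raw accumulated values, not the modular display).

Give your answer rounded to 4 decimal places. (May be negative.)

After op 1 tick(8): ref=8.0000 raw=[7.2000 6.4000]
After op 2 tick(10): ref=18.0000 raw=[16.2000 14.4000]
After op 3 tick(9): ref=27.0000 raw=[24.3000 21.6000]
After op 4 tick(1): ref=28.0000 raw=[25.2000 22.4000]
After op 5 sync(0): ref=28.0000 raw=[28.0000 22.4000]
After op 6 tick(3): ref=31.0000 raw=[30.7000 24.8000]
After op 7 tick(4): ref=35.0000 raw=[34.3000 28.0000]
Drift of clock 1 after op 7: 28.0000 - 35.0000 = -7.0000

Answer: -7.0000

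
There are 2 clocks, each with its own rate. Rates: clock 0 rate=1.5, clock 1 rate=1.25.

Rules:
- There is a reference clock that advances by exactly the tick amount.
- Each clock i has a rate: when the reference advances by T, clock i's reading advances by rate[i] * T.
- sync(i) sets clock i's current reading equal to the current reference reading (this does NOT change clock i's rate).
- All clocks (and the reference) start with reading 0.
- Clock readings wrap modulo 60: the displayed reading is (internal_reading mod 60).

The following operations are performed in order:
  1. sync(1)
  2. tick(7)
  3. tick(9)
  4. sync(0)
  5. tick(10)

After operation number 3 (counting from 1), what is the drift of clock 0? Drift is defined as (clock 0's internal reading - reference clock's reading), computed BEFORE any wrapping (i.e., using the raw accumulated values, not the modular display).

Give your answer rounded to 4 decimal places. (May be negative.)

Answer: 8.0000

Derivation:
After op 1 sync(1): ref=0.0000 raw=[0.0000 0.0000]
After op 2 tick(7): ref=7.0000 raw=[10.5000 8.7500]
After op 3 tick(9): ref=16.0000 raw=[24.0000 20.0000]
Drift of clock 0 after op 3: 24.0000 - 16.0000 = 8.0000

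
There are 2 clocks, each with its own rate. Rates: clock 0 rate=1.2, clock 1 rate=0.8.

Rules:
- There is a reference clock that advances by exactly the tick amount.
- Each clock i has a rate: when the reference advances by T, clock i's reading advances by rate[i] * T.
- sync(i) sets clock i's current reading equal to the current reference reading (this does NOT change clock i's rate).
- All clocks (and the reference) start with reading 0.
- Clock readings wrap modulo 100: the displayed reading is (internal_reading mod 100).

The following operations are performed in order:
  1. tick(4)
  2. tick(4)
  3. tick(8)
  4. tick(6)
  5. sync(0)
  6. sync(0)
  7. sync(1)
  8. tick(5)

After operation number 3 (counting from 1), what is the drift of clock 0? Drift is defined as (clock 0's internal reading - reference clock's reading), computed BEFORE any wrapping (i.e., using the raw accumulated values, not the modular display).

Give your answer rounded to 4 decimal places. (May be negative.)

After op 1 tick(4): ref=4.0000 raw=[4.8000 3.2000]
After op 2 tick(4): ref=8.0000 raw=[9.6000 6.4000]
After op 3 tick(8): ref=16.0000 raw=[19.2000 12.8000]
Drift of clock 0 after op 3: 19.2000 - 16.0000 = 3.2000

Answer: 3.2000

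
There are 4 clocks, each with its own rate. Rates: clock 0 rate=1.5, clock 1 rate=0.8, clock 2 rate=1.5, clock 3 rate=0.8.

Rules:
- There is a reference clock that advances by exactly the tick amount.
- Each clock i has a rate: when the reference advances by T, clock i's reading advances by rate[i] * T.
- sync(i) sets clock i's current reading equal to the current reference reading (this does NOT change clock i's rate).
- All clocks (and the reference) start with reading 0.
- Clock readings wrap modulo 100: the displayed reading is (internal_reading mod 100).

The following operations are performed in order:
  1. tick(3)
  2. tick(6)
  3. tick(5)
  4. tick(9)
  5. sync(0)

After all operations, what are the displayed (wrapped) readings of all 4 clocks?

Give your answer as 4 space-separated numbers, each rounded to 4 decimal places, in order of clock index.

Answer: 23.0000 18.4000 34.5000 18.4000

Derivation:
After op 1 tick(3): ref=3.0000 raw=[4.5000 2.4000 4.5000 2.4000]
After op 2 tick(6): ref=9.0000 raw=[13.5000 7.2000 13.5000 7.2000]
After op 3 tick(5): ref=14.0000 raw=[21.0000 11.2000 21.0000 11.2000]
After op 4 tick(9): ref=23.0000 raw=[34.5000 18.4000 34.5000 18.4000]
After op 5 sync(0): ref=23.0000 raw=[23.0000 18.4000 34.5000 18.4000]
Wrap final raw readings (mod 100): 23.0000 mod 100 = 23.0000; 18.4000 mod 100 = 18.4000; 34.5000 mod 100 = 34.5000; 18.4000 mod 100 = 18.4000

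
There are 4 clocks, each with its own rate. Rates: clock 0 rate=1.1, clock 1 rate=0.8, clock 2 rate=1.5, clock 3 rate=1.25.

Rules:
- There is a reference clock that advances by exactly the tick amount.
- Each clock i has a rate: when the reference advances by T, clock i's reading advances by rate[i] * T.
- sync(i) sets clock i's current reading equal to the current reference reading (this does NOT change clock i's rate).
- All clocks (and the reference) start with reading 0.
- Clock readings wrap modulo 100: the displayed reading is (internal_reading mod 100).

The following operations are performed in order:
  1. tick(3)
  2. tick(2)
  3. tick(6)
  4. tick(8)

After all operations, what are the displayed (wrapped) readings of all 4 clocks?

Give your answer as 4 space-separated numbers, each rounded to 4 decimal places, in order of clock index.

Answer: 20.9000 15.2000 28.5000 23.7500

Derivation:
After op 1 tick(3): ref=3.0000 raw=[3.3000 2.4000 4.5000 3.7500]
After op 2 tick(2): ref=5.0000 raw=[5.5000 4.0000 7.5000 6.2500]
After op 3 tick(6): ref=11.0000 raw=[12.1000 8.8000 16.5000 13.7500]
After op 4 tick(8): ref=19.0000 raw=[20.9000 15.2000 28.5000 23.7500]
Wrap final raw readings (mod 100): 20.9000 mod 100 = 20.9000; 15.2000 mod 100 = 15.2000; 28.5000 mod 100 = 28.5000; 23.7500 mod 100 = 23.7500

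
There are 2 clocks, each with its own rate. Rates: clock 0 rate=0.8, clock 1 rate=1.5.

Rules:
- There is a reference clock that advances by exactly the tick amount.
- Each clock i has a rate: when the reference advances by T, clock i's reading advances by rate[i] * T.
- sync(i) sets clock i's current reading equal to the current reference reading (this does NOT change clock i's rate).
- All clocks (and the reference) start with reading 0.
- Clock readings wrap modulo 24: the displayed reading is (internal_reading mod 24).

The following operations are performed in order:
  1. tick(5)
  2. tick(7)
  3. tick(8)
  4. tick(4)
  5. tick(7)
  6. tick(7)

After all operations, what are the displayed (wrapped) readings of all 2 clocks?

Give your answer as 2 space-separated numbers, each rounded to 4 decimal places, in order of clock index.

Answer: 6.4000 9.0000

Derivation:
After op 1 tick(5): ref=5.0000 raw=[4.0000 7.5000]
After op 2 tick(7): ref=12.0000 raw=[9.6000 18.0000]
After op 3 tick(8): ref=20.0000 raw=[16.0000 30.0000]
After op 4 tick(4): ref=24.0000 raw=[19.2000 36.0000]
After op 5 tick(7): ref=31.0000 raw=[24.8000 46.5000]
After op 6 tick(7): ref=38.0000 raw=[30.4000 57.0000]
Wrap final raw readings (mod 24): 30.4000 mod 24 = 6.4000; 57.0000 mod 24 = 9.0000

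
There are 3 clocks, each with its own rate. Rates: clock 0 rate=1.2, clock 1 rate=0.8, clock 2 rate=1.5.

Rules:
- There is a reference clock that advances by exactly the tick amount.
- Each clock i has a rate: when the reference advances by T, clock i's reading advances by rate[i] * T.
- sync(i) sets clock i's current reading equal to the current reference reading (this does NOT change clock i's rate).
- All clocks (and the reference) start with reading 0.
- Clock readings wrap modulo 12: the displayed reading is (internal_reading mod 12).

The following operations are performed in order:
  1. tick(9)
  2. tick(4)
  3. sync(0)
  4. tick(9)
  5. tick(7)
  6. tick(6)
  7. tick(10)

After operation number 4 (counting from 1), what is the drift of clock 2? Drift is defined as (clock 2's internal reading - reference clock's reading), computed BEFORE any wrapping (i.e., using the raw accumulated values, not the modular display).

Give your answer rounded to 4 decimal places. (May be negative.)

After op 1 tick(9): ref=9.0000 raw=[10.8000 7.2000 13.5000]
After op 2 tick(4): ref=13.0000 raw=[15.6000 10.4000 19.5000]
After op 3 sync(0): ref=13.0000 raw=[13.0000 10.4000 19.5000]
After op 4 tick(9): ref=22.0000 raw=[23.8000 17.6000 33.0000]
Drift of clock 2 after op 4: 33.0000 - 22.0000 = 11.0000

Answer: 11.0000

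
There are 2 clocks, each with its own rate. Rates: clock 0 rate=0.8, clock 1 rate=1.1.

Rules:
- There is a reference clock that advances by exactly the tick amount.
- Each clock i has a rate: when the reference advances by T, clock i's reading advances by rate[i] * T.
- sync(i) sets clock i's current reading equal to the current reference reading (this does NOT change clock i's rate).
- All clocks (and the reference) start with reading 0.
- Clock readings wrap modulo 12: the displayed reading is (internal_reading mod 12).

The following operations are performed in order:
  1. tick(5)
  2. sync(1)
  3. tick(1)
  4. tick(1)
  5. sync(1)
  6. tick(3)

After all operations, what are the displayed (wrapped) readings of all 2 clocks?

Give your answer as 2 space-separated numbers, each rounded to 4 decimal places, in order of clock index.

Answer: 8.0000 10.3000

Derivation:
After op 1 tick(5): ref=5.0000 raw=[4.0000 5.5000]
After op 2 sync(1): ref=5.0000 raw=[4.0000 5.0000]
After op 3 tick(1): ref=6.0000 raw=[4.8000 6.1000]
After op 4 tick(1): ref=7.0000 raw=[5.6000 7.2000]
After op 5 sync(1): ref=7.0000 raw=[5.6000 7.0000]
After op 6 tick(3): ref=10.0000 raw=[8.0000 10.3000]
Wrap final raw readings (mod 12): 8.0000 mod 12 = 8.0000; 10.3000 mod 12 = 10.3000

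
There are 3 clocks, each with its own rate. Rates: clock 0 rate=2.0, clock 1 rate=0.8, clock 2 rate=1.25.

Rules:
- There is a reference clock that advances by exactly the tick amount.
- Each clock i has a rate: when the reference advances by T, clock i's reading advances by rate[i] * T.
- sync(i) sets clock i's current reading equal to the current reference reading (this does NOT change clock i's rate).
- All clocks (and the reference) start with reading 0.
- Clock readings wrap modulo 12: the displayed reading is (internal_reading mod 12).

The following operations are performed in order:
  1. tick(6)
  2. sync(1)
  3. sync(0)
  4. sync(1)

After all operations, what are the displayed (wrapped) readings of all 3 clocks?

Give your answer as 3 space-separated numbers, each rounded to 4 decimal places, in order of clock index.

Answer: 6.0000 6.0000 7.5000

Derivation:
After op 1 tick(6): ref=6.0000 raw=[12.0000 4.8000 7.5000]
After op 2 sync(1): ref=6.0000 raw=[12.0000 6.0000 7.5000]
After op 3 sync(0): ref=6.0000 raw=[6.0000 6.0000 7.5000]
After op 4 sync(1): ref=6.0000 raw=[6.0000 6.0000 7.5000]
Wrap final raw readings (mod 12): 6.0000 mod 12 = 6.0000; 6.0000 mod 12 = 6.0000; 7.5000 mod 12 = 7.5000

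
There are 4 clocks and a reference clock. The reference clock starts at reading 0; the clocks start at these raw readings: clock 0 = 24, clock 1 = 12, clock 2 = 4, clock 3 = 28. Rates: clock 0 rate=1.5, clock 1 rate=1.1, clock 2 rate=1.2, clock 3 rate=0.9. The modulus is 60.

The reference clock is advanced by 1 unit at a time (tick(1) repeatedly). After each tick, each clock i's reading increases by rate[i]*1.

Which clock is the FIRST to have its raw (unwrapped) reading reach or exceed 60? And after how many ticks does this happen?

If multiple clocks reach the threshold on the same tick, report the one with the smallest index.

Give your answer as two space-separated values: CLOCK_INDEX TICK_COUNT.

clock 0: start=24, rate=1.5, needs 60-24 = 36; ticks = ceil(36/1.5) = ceil(24.0000) = 24; reading at tick 24 = 24 + 1.5*24 = 60.0000
clock 1: start=12, rate=1.1, needs 60-12 = 48; ticks = ceil(48/1.1) = ceil(43.6364) = 44; reading at tick 44 = 12 + 1.1*44 = 60.4000
clock 2: start=4, rate=1.2, needs 60-4 = 56; ticks = ceil(56/1.2) = ceil(46.6667) = 47; reading at tick 47 = 4 + 1.2*47 = 60.4000
clock 3: start=28, rate=0.9, needs 60-28 = 32; ticks = ceil(32/0.9) = ceil(35.5556) = 36; reading at tick 36 = 28 + 0.9*36 = 60.4000
Minimum tick count = 24; winners = [0]; smallest index = 0

Answer: 0 24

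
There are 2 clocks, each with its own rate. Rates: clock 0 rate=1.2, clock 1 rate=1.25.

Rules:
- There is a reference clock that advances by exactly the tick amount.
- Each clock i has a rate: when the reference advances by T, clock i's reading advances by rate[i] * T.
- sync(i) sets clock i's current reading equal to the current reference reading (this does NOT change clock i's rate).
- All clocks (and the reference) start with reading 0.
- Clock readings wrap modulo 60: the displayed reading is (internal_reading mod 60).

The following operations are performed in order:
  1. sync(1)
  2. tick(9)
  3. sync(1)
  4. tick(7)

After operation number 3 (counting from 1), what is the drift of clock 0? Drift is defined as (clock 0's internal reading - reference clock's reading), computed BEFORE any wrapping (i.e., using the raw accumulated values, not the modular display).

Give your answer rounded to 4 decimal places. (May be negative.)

After op 1 sync(1): ref=0.0000 raw=[0.0000 0.0000]
After op 2 tick(9): ref=9.0000 raw=[10.8000 11.2500]
After op 3 sync(1): ref=9.0000 raw=[10.8000 9.0000]
Drift of clock 0 after op 3: 10.8000 - 9.0000 = 1.8000

Answer: 1.8000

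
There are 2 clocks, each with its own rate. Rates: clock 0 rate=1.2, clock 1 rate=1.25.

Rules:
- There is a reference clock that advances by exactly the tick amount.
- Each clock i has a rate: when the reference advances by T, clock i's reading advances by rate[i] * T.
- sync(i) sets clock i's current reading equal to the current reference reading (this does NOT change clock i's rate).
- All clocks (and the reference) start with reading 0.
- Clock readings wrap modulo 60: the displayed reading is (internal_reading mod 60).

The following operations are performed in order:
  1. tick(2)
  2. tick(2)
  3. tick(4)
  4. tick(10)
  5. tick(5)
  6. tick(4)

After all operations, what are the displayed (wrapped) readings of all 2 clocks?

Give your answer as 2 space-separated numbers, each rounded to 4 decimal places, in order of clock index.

After op 1 tick(2): ref=2.0000 raw=[2.4000 2.5000]
After op 2 tick(2): ref=4.0000 raw=[4.8000 5.0000]
After op 3 tick(4): ref=8.0000 raw=[9.6000 10.0000]
After op 4 tick(10): ref=18.0000 raw=[21.6000 22.5000]
After op 5 tick(5): ref=23.0000 raw=[27.6000 28.7500]
After op 6 tick(4): ref=27.0000 raw=[32.4000 33.7500]
Wrap final raw readings (mod 60): 32.4000 mod 60 = 32.4000; 33.7500 mod 60 = 33.7500

Answer: 32.4000 33.7500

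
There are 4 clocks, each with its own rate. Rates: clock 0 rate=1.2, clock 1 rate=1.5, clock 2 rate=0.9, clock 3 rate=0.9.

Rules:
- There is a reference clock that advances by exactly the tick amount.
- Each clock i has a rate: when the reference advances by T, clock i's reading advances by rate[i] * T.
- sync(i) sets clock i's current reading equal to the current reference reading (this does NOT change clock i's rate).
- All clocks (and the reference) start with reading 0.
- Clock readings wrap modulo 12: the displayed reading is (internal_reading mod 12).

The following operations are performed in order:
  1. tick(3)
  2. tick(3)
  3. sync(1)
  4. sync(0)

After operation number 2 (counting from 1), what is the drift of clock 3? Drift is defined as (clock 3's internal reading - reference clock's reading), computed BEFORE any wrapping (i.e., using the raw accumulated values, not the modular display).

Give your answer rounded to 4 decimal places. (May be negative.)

After op 1 tick(3): ref=3.0000 raw=[3.6000 4.5000 2.7000 2.7000]
After op 2 tick(3): ref=6.0000 raw=[7.2000 9.0000 5.4000 5.4000]
Drift of clock 3 after op 2: 5.4000 - 6.0000 = -0.6000

Answer: -0.6000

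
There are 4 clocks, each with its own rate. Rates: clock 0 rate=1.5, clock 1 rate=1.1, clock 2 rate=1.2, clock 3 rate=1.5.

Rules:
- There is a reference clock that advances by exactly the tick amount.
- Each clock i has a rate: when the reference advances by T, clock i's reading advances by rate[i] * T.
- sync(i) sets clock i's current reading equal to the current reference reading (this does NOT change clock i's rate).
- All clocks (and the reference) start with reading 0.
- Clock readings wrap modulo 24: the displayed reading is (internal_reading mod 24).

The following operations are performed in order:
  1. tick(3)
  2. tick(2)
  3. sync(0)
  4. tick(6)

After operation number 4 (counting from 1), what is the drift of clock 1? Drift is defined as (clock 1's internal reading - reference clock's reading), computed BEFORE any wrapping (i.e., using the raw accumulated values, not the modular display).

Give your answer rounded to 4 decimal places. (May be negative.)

After op 1 tick(3): ref=3.0000 raw=[4.5000 3.3000 3.6000 4.5000]
After op 2 tick(2): ref=5.0000 raw=[7.5000 5.5000 6.0000 7.5000]
After op 3 sync(0): ref=5.0000 raw=[5.0000 5.5000 6.0000 7.5000]
After op 4 tick(6): ref=11.0000 raw=[14.0000 12.1000 13.2000 16.5000]
Drift of clock 1 after op 4: 12.1000 - 11.0000 = 1.1000

Answer: 1.1000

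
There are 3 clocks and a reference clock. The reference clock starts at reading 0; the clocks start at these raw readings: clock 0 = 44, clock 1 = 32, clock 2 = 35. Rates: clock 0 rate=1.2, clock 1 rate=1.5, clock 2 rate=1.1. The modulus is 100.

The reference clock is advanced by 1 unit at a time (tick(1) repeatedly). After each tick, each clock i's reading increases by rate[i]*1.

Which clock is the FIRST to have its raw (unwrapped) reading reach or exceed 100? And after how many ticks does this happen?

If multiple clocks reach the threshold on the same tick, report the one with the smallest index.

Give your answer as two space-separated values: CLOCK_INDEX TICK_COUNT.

clock 0: start=44, rate=1.2, needs 100-44 = 56; ticks = ceil(56/1.2) = ceil(46.6667) = 47; reading at tick 47 = 44 + 1.2*47 = 100.4000
clock 1: start=32, rate=1.5, needs 100-32 = 68; ticks = ceil(68/1.5) = ceil(45.3333) = 46; reading at tick 46 = 32 + 1.5*46 = 101.0000
clock 2: start=35, rate=1.1, needs 100-35 = 65; ticks = ceil(65/1.1) = ceil(59.0909) = 60; reading at tick 60 = 35 + 1.1*60 = 101.0000
Minimum tick count = 46; winners = [1]; smallest index = 1

Answer: 1 46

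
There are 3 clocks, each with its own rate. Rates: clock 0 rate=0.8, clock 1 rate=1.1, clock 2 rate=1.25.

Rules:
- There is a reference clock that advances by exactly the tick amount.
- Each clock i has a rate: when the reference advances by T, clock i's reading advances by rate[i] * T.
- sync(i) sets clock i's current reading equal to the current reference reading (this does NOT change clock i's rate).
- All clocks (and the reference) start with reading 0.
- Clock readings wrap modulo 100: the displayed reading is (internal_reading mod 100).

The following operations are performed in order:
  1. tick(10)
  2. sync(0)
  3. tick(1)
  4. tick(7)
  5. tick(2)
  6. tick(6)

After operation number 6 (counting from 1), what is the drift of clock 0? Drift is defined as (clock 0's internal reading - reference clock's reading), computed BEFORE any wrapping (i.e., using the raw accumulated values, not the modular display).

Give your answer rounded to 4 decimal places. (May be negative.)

Answer: -3.2000

Derivation:
After op 1 tick(10): ref=10.0000 raw=[8.0000 11.0000 12.5000]
After op 2 sync(0): ref=10.0000 raw=[10.0000 11.0000 12.5000]
After op 3 tick(1): ref=11.0000 raw=[10.8000 12.1000 13.7500]
After op 4 tick(7): ref=18.0000 raw=[16.4000 19.8000 22.5000]
After op 5 tick(2): ref=20.0000 raw=[18.0000 22.0000 25.0000]
After op 6 tick(6): ref=26.0000 raw=[22.8000 28.6000 32.5000]
Drift of clock 0 after op 6: 22.8000 - 26.0000 = -3.2000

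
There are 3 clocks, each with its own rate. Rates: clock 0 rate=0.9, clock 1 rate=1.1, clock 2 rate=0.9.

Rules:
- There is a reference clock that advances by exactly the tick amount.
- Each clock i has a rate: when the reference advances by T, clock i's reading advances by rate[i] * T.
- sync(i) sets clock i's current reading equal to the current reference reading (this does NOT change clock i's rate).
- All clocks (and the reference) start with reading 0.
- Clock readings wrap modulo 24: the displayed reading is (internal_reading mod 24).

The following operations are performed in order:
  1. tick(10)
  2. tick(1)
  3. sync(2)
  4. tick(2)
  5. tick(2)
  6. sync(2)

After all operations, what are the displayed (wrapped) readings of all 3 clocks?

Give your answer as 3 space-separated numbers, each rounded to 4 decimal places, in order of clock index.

After op 1 tick(10): ref=10.0000 raw=[9.0000 11.0000 9.0000]
After op 2 tick(1): ref=11.0000 raw=[9.9000 12.1000 9.9000]
After op 3 sync(2): ref=11.0000 raw=[9.9000 12.1000 11.0000]
After op 4 tick(2): ref=13.0000 raw=[11.7000 14.3000 12.8000]
After op 5 tick(2): ref=15.0000 raw=[13.5000 16.5000 14.6000]
After op 6 sync(2): ref=15.0000 raw=[13.5000 16.5000 15.0000]
Wrap final raw readings (mod 24): 13.5000 mod 24 = 13.5000; 16.5000 mod 24 = 16.5000; 15.0000 mod 24 = 15.0000

Answer: 13.5000 16.5000 15.0000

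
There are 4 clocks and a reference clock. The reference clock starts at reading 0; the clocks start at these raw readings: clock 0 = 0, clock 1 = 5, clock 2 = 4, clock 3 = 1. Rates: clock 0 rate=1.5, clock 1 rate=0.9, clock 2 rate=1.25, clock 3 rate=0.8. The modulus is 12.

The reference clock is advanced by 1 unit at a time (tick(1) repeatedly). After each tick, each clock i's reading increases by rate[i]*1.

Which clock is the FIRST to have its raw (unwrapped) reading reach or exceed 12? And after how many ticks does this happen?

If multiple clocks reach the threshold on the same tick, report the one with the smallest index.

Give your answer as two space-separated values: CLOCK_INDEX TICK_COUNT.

Answer: 2 7

Derivation:
clock 0: start=0, rate=1.5, needs 12-0 = 12; ticks = ceil(12/1.5) = ceil(8.0000) = 8; reading at tick 8 = 0 + 1.5*8 = 12.0000
clock 1: start=5, rate=0.9, needs 12-5 = 7; ticks = ceil(7/0.9) = ceil(7.7778) = 8; reading at tick 8 = 5 + 0.9*8 = 12.2000
clock 2: start=4, rate=1.25, needs 12-4 = 8; ticks = ceil(8/1.25) = ceil(6.4000) = 7; reading at tick 7 = 4 + 1.25*7 = 12.7500
clock 3: start=1, rate=0.8, needs 12-1 = 11; ticks = ceil(11/0.8) = ceil(13.7500) = 14; reading at tick 14 = 1 + 0.8*14 = 12.2000
Minimum tick count = 7; winners = [2]; smallest index = 2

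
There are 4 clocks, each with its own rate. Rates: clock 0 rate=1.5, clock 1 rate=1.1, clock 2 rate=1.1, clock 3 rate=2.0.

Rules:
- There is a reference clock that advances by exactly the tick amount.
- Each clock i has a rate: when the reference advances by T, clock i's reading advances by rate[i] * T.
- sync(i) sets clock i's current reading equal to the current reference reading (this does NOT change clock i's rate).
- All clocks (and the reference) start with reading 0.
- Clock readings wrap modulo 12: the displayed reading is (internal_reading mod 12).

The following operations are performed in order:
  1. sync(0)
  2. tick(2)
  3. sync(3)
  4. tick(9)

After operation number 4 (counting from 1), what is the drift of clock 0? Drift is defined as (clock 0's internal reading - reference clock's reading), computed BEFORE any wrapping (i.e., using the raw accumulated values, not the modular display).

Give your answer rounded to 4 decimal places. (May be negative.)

After op 1 sync(0): ref=0.0000 raw=[0.0000 0.0000 0.0000 0.0000]
After op 2 tick(2): ref=2.0000 raw=[3.0000 2.2000 2.2000 4.0000]
After op 3 sync(3): ref=2.0000 raw=[3.0000 2.2000 2.2000 2.0000]
After op 4 tick(9): ref=11.0000 raw=[16.5000 12.1000 12.1000 20.0000]
Drift of clock 0 after op 4: 16.5000 - 11.0000 = 5.5000

Answer: 5.5000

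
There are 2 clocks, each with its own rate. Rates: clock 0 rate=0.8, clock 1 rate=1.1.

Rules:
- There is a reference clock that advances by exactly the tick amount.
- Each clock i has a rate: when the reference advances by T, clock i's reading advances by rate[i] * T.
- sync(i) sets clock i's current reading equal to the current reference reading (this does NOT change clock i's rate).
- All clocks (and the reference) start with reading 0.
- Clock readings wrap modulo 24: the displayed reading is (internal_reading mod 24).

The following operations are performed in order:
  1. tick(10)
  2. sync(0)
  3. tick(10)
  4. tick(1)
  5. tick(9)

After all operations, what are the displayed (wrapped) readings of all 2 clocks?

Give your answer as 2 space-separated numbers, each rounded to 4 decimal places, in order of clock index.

Answer: 2.0000 9.0000

Derivation:
After op 1 tick(10): ref=10.0000 raw=[8.0000 11.0000]
After op 2 sync(0): ref=10.0000 raw=[10.0000 11.0000]
After op 3 tick(10): ref=20.0000 raw=[18.0000 22.0000]
After op 4 tick(1): ref=21.0000 raw=[18.8000 23.1000]
After op 5 tick(9): ref=30.0000 raw=[26.0000 33.0000]
Wrap final raw readings (mod 24): 26.0000 mod 24 = 2.0000; 33.0000 mod 24 = 9.0000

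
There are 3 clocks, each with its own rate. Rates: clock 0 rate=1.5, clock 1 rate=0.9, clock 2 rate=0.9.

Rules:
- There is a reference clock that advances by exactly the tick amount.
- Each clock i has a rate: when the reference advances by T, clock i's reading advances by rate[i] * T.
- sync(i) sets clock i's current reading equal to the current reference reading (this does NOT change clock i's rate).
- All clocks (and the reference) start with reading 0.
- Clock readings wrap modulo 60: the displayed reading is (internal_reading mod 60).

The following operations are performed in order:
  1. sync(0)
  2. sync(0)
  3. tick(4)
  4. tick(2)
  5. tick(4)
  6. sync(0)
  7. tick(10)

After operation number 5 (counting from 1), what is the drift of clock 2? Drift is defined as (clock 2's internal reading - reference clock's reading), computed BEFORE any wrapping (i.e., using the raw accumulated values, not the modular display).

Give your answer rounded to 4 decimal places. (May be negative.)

Answer: -1.0000

Derivation:
After op 1 sync(0): ref=0.0000 raw=[0.0000 0.0000 0.0000]
After op 2 sync(0): ref=0.0000 raw=[0.0000 0.0000 0.0000]
After op 3 tick(4): ref=4.0000 raw=[6.0000 3.6000 3.6000]
After op 4 tick(2): ref=6.0000 raw=[9.0000 5.4000 5.4000]
After op 5 tick(4): ref=10.0000 raw=[15.0000 9.0000 9.0000]
Drift of clock 2 after op 5: 9.0000 - 10.0000 = -1.0000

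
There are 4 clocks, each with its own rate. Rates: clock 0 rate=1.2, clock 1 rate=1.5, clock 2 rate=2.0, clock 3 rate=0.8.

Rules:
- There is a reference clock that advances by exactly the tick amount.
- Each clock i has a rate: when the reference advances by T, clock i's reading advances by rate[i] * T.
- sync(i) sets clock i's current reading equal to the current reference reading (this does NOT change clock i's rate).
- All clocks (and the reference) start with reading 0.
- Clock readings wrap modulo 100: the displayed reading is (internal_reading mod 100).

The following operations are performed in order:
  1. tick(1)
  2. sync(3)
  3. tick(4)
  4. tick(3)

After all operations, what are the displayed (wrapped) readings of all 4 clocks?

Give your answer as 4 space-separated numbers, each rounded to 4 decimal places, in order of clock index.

Answer: 9.6000 12.0000 16.0000 6.6000

Derivation:
After op 1 tick(1): ref=1.0000 raw=[1.2000 1.5000 2.0000 0.8000]
After op 2 sync(3): ref=1.0000 raw=[1.2000 1.5000 2.0000 1.0000]
After op 3 tick(4): ref=5.0000 raw=[6.0000 7.5000 10.0000 4.2000]
After op 4 tick(3): ref=8.0000 raw=[9.6000 12.0000 16.0000 6.6000]
Wrap final raw readings (mod 100): 9.6000 mod 100 = 9.6000; 12.0000 mod 100 = 12.0000; 16.0000 mod 100 = 16.0000; 6.6000 mod 100 = 6.6000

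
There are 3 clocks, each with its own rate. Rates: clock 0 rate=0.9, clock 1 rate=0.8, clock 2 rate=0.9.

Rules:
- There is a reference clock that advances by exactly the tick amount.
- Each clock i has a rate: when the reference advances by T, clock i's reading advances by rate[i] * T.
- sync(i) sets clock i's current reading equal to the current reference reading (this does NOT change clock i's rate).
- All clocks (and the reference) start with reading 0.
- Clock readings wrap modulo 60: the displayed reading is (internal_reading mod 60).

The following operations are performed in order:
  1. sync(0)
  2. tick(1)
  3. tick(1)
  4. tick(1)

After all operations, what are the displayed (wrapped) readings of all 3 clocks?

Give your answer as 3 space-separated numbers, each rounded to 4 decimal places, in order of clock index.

After op 1 sync(0): ref=0.0000 raw=[0.0000 0.0000 0.0000]
After op 2 tick(1): ref=1.0000 raw=[0.9000 0.8000 0.9000]
After op 3 tick(1): ref=2.0000 raw=[1.8000 1.6000 1.8000]
After op 4 tick(1): ref=3.0000 raw=[2.7000 2.4000 2.7000]
Wrap final raw readings (mod 60): 2.7000 mod 60 = 2.7000; 2.4000 mod 60 = 2.4000; 2.7000 mod 60 = 2.7000

Answer: 2.7000 2.4000 2.7000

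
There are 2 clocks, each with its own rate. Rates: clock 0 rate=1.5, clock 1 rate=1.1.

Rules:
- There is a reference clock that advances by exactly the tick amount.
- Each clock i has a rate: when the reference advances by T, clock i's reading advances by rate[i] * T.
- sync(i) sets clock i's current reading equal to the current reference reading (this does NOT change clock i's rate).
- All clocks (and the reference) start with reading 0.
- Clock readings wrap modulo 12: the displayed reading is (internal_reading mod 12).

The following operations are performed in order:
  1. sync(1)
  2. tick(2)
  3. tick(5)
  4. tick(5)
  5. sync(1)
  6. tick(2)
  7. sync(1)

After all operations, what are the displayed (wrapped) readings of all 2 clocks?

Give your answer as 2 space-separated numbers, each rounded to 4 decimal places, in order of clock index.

After op 1 sync(1): ref=0.0000 raw=[0.0000 0.0000]
After op 2 tick(2): ref=2.0000 raw=[3.0000 2.2000]
After op 3 tick(5): ref=7.0000 raw=[10.5000 7.7000]
After op 4 tick(5): ref=12.0000 raw=[18.0000 13.2000]
After op 5 sync(1): ref=12.0000 raw=[18.0000 12.0000]
After op 6 tick(2): ref=14.0000 raw=[21.0000 14.2000]
After op 7 sync(1): ref=14.0000 raw=[21.0000 14.0000]
Wrap final raw readings (mod 12): 21.0000 mod 12 = 9.0000; 14.0000 mod 12 = 2.0000

Answer: 9.0000 2.0000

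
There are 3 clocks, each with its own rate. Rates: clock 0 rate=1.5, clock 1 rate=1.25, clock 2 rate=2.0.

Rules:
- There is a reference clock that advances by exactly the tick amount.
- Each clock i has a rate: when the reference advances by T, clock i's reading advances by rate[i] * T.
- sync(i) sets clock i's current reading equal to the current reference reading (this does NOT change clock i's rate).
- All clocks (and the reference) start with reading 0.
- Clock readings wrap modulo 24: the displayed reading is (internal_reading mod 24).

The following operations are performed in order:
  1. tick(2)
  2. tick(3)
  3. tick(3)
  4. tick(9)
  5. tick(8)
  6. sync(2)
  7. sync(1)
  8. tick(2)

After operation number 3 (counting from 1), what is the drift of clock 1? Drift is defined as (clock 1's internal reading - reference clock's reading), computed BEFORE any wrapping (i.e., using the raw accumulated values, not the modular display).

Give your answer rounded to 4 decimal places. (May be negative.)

Answer: 2.0000

Derivation:
After op 1 tick(2): ref=2.0000 raw=[3.0000 2.5000 4.0000]
After op 2 tick(3): ref=5.0000 raw=[7.5000 6.2500 10.0000]
After op 3 tick(3): ref=8.0000 raw=[12.0000 10.0000 16.0000]
Drift of clock 1 after op 3: 10.0000 - 8.0000 = 2.0000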